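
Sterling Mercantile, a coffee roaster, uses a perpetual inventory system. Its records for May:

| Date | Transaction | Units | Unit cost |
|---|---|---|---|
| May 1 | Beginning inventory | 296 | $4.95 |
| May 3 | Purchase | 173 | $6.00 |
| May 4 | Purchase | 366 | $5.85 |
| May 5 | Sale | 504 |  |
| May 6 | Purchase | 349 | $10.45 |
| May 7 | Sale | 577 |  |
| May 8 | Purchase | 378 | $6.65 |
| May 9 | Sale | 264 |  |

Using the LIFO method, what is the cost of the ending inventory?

May 5, 504 sold [LIFO — newest first]: 366 @ $5.85 + 138 @ $6.00 = $2,969.10
May 7, 577 sold [LIFO — newest first]: 349 @ $10.45 + 35 @ $6.00 + 193 @ $4.95 = $4,812.40
May 9, 264 sold [LIFO — newest first]: 264 @ $6.65 = $1,755.60
Total COGS = $2,969.10 + $4,812.40 + $1,755.60 = $9,537.10
Ending inventory: 103 @ $4.95 + 114 @ $6.65 = $1,267.95

Ending inventory = $1,267.95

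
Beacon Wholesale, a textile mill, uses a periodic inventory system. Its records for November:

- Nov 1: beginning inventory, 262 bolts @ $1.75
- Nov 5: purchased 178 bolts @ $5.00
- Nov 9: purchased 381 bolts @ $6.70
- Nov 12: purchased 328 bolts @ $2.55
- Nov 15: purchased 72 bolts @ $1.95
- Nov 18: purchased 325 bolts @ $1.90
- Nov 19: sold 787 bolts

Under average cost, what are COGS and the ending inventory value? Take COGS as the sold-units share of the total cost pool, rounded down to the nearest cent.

COGS = $2,797.51; ending inventory = $2,697.99

Nov 19, sell 787: 787/1546 × $5,495.50 → $2,797.51
Ending inventory (cost pool remaining) = $2,697.99
Check: goods available $5,495.50 = COGS $2,797.51 + ending $2,697.99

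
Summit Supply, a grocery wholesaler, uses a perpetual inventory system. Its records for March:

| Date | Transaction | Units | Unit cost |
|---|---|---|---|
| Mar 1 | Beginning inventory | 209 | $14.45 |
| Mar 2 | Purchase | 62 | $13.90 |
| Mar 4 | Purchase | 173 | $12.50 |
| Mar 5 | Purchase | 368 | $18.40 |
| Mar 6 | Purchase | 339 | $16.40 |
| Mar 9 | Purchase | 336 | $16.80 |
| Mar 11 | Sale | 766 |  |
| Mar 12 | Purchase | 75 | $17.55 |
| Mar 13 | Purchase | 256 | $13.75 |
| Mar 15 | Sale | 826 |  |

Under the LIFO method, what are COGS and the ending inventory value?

Mar 11, 766 sold [LIFO — newest first]: 336 @ $16.80 + 339 @ $16.40 + 91 @ $18.40 = $12,878.80
Mar 15, 826 sold [LIFO — newest first]: 256 @ $13.75 + 75 @ $17.55 + 277 @ $18.40 + 173 @ $12.50 + 45 @ $13.90 = $12,721.05
Total COGS = $12,878.80 + $12,721.05 = $25,599.85
Ending inventory: 209 @ $14.45 + 17 @ $13.90 = $3,256.35
Check: goods available $28,856.20 = COGS $25,599.85 + ending $3,256.35

COGS = $25,599.85; ending inventory = $3,256.35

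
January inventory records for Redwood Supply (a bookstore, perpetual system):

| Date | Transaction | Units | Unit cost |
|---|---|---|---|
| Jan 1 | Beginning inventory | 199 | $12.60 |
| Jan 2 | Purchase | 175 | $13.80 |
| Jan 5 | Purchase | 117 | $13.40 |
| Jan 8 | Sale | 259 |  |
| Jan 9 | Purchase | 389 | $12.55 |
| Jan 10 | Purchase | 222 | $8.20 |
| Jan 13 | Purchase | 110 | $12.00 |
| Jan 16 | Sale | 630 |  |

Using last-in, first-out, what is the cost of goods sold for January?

Jan 8, 259 sold [LIFO — newest first]: 117 @ $13.40 + 142 @ $13.80 = $3,527.40
Jan 16, 630 sold [LIFO — newest first]: 110 @ $12.00 + 222 @ $8.20 + 298 @ $12.55 = $6,880.30
Total COGS = $3,527.40 + $6,880.30 = $10,407.70
Ending inventory: 199 @ $12.60 + 33 @ $13.80 + 91 @ $12.55 = $4,104.85

COGS = $10,407.70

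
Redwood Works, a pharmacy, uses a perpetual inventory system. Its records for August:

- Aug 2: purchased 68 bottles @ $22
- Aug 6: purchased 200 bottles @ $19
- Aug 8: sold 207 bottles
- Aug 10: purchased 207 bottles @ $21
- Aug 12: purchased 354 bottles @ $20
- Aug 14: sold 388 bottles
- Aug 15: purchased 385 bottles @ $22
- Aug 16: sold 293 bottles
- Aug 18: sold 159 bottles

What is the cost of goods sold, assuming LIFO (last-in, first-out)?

Aug 8, 207 sold [LIFO — newest first]: 200 @ $19 + 7 @ $22 = $3,954
Aug 14, 388 sold [LIFO — newest first]: 354 @ $20 + 34 @ $21 = $7,794
Aug 16, 293 sold [LIFO — newest first]: 293 @ $22 = $6,446
Aug 18, 159 sold [LIFO — newest first]: 92 @ $22 + 67 @ $21 = $3,431
Total COGS = $3,954 + $7,794 + $6,446 + $3,431 = $21,625
Ending inventory: 61 @ $22 + 106 @ $21 = $3,568

COGS = $21,625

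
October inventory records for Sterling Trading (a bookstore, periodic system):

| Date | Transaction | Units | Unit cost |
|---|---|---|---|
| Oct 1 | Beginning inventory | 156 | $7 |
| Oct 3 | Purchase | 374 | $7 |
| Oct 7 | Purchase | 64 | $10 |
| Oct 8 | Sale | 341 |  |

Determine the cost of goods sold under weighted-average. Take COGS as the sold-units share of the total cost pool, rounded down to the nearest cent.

Oct 8, sell 341: 341/594 × $4,350.00 → $2,497.22
Ending inventory (cost pool remaining) = $1,852.78
Check: goods available $4,350.00 = COGS $2,497.22 + ending $1,852.78

COGS = $2,497.22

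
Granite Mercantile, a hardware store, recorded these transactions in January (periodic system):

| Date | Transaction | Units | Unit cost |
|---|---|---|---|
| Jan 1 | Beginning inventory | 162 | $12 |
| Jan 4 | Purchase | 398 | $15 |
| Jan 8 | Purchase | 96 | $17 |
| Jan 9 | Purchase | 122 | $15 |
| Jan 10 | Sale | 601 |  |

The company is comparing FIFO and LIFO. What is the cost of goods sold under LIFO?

FIFO COGS: 162 @ $12 + 398 @ $15 + 41 @ $17 = $8,611
LIFO COGS: 122 @ $15 + 96 @ $17 + 383 @ $15 = $9,207

COGS = $9,207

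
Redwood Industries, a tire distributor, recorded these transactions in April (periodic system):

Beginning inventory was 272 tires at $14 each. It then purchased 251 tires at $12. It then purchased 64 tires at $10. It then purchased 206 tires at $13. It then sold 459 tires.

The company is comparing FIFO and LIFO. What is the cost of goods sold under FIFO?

FIFO COGS: 272 @ $14 + 187 @ $12 = $6,052
LIFO COGS: 206 @ $13 + 64 @ $10 + 189 @ $12 = $5,586

COGS = $6,052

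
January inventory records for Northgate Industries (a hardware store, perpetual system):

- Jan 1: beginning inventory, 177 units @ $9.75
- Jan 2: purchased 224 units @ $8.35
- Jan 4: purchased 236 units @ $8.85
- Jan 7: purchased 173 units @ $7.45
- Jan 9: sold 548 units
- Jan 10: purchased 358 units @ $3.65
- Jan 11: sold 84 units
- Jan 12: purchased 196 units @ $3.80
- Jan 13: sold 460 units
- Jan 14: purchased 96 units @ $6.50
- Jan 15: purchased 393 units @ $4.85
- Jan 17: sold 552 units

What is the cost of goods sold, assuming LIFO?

Jan 9, 548 sold [LIFO — newest first]: 173 @ $7.45 + 236 @ $8.85 + 139 @ $8.35 = $4,538.10
Jan 11, 84 sold [LIFO — newest first]: 84 @ $3.65 = $306.60
Jan 13, 460 sold [LIFO — newest first]: 196 @ $3.80 + 264 @ $3.65 = $1,708.40
Jan 17, 552 sold [LIFO — newest first]: 393 @ $4.85 + 96 @ $6.50 + 10 @ $3.65 + 53 @ $8.35 = $3,009.10
Total COGS = $4,538.10 + $306.60 + $1,708.40 + $3,009.10 = $9,562.20
Ending inventory: 177 @ $9.75 + 32 @ $8.35 = $1,992.95
Check: goods available $11,555.15 = COGS $9,562.20 + ending $1,992.95

COGS = $9,562.20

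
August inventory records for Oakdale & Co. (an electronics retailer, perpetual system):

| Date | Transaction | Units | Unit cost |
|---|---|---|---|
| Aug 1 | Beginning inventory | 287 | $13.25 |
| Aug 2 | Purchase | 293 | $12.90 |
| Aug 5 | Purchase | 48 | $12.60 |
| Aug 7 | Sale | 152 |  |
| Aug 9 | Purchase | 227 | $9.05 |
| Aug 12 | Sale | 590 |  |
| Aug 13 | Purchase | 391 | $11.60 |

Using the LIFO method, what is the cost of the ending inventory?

Ending inventory = $6,032.85

Aug 7, 152 sold [LIFO — newest first]: 48 @ $12.60 + 104 @ $12.90 = $1,946.40
Aug 12, 590 sold [LIFO — newest first]: 227 @ $9.05 + 189 @ $12.90 + 174 @ $13.25 = $6,797.95
Total COGS = $1,946.40 + $6,797.95 = $8,744.35
Ending inventory: 113 @ $13.25 + 391 @ $11.60 = $6,032.85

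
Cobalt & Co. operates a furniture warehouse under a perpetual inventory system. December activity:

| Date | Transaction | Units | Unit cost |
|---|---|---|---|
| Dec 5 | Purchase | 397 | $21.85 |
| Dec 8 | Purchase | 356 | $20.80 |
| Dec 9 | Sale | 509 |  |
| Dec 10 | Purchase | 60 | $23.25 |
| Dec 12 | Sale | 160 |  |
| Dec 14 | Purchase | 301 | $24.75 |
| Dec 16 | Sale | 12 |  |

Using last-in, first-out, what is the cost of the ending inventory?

Ending inventory = $10,299.15

Dec 9, 509 sold [LIFO — newest first]: 356 @ $20.80 + 153 @ $21.85 = $10,747.85
Dec 12, 160 sold [LIFO — newest first]: 60 @ $23.25 + 100 @ $21.85 = $3,580.00
Dec 16, 12 sold [LIFO — newest first]: 12 @ $24.75 = $297.00
Total COGS = $10,747.85 + $3,580.00 + $297.00 = $14,624.85
Ending inventory: 144 @ $21.85 + 289 @ $24.75 = $10,299.15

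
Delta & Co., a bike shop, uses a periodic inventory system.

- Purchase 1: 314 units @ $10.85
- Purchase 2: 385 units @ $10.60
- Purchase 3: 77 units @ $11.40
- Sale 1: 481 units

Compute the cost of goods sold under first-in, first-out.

Sale 1 (481) [FIFO — oldest first]: 314 @ $10.85 + 167 @ $10.60 = $5,177.10
Ending inventory: 218 @ $10.60 + 77 @ $11.40 = $3,188.60

COGS = $5,177.10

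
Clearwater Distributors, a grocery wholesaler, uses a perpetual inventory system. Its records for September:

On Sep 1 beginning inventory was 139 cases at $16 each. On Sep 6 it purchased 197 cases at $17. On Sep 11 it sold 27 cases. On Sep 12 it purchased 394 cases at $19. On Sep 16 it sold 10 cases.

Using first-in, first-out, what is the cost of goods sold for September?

COGS = $592

Sep 11, 27 sold [FIFO — oldest first]: 27 @ $16 = $432
Sep 16, 10 sold [FIFO — oldest first]: 10 @ $16 = $160
Total COGS = $432 + $160 = $592
Ending inventory: 102 @ $16 + 197 @ $17 + 394 @ $19 = $12,467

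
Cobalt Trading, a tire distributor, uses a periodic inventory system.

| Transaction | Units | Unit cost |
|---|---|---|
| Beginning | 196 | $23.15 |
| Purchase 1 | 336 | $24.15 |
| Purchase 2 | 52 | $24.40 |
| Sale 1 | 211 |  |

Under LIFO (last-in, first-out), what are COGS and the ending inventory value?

COGS = $5,108.65; ending inventory = $8,811.95

Sale 1 (211) [LIFO — newest first]: 52 @ $24.40 + 159 @ $24.15 = $5,108.65
Ending inventory: 196 @ $23.15 + 177 @ $24.15 = $8,811.95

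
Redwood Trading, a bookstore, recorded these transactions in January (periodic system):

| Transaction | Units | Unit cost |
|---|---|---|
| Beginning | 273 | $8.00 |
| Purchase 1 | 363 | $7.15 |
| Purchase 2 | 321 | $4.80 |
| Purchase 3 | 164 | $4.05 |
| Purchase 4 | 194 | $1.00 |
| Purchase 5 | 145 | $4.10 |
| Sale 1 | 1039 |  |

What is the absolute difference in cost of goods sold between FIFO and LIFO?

FIFO COGS: 273 @ $8.00 + 363 @ $7.15 + 321 @ $4.80 + 82 @ $4.05 = $6,652.35
LIFO COGS: 145 @ $4.10 + 194 @ $1.00 + 164 @ $4.05 + 321 @ $4.80 + 215 @ $7.15 = $4,530.75
Difference = |$6,652.35 − $4,530.75| = $2,121.60

$2,121.60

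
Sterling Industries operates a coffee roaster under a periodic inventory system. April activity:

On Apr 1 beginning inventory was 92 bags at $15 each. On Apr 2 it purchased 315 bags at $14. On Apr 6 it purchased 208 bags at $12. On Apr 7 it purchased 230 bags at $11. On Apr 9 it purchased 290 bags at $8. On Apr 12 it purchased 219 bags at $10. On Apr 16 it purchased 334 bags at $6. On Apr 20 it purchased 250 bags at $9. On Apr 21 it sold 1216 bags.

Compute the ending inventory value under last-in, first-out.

Ending inventory = $9,463

Apr 21, 1216 sold [LIFO — newest first]: 250 @ $9 + 334 @ $6 + 219 @ $10 + 290 @ $8 + 123 @ $11 = $10,117
Ending inventory: 92 @ $15 + 315 @ $14 + 208 @ $12 + 107 @ $11 = $9,463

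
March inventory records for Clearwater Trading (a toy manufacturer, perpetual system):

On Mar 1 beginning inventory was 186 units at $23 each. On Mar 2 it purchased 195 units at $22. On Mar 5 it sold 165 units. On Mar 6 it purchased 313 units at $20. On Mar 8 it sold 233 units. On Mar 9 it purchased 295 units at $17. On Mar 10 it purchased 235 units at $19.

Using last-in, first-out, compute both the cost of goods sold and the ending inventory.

COGS = $8,290; ending inventory = $16,018

Mar 5, 165 sold [LIFO — newest first]: 165 @ $22 = $3,630
Mar 8, 233 sold [LIFO — newest first]: 233 @ $20 = $4,660
Total COGS = $3,630 + $4,660 = $8,290
Ending inventory: 186 @ $23 + 30 @ $22 + 80 @ $20 + 295 @ $17 + 235 @ $19 = $16,018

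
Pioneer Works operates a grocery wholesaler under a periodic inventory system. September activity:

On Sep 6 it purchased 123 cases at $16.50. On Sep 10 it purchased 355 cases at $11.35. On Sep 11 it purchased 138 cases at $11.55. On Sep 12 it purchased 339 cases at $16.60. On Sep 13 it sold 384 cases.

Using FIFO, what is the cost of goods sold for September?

COGS = $4,991.85

Sep 13, 384 sold [FIFO — oldest first]: 123 @ $16.50 + 261 @ $11.35 = $4,991.85
Ending inventory: 94 @ $11.35 + 138 @ $11.55 + 339 @ $16.60 = $8,288.20
Check: goods available $13,280.05 = COGS $4,991.85 + ending $8,288.20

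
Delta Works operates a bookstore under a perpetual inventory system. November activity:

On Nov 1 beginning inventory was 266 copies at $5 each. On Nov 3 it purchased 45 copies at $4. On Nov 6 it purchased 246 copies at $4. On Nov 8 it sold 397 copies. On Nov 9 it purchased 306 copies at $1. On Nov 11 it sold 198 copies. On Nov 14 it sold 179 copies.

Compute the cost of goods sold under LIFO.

COGS = $2,355

Nov 8, 397 sold [LIFO — newest first]: 246 @ $4 + 45 @ $4 + 106 @ $5 = $1,694
Nov 11, 198 sold [LIFO — newest first]: 198 @ $1 = $198
Nov 14, 179 sold [LIFO — newest first]: 108 @ $1 + 71 @ $5 = $463
Total COGS = $1,694 + $198 + $463 = $2,355
Ending inventory: 89 @ $5 = $445
Check: goods available $2,800 = COGS $2,355 + ending $445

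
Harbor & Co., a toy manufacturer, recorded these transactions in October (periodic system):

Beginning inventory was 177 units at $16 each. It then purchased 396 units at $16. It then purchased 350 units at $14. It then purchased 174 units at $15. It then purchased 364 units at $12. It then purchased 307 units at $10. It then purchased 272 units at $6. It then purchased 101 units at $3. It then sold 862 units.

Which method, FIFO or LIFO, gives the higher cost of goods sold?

FIFO

FIFO COGS: 177 @ $16 + 396 @ $16 + 289 @ $14 = $13,214
LIFO COGS: 101 @ $3 + 272 @ $6 + 307 @ $10 + 182 @ $12 = $7,189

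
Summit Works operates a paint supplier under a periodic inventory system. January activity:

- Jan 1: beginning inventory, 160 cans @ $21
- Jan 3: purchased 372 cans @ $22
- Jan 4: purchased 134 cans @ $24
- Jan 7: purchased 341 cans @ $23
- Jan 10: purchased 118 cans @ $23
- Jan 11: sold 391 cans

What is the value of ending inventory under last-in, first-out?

Jan 11, 391 sold [LIFO — newest first]: 118 @ $23 + 273 @ $23 = $8,993
Ending inventory: 160 @ $21 + 372 @ $22 + 134 @ $24 + 68 @ $23 = $16,324

Ending inventory = $16,324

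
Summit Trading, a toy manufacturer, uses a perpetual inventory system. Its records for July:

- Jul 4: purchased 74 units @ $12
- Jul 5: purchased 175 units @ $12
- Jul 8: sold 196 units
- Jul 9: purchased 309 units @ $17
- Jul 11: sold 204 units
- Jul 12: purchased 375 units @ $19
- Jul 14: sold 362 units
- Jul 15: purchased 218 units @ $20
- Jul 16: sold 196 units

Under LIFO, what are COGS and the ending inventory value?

Jul 8, 196 sold [LIFO — newest first]: 175 @ $12 + 21 @ $12 = $2,352
Jul 11, 204 sold [LIFO — newest first]: 204 @ $17 = $3,468
Jul 14, 362 sold [LIFO — newest first]: 362 @ $19 = $6,878
Jul 16, 196 sold [LIFO — newest first]: 196 @ $20 = $3,920
Total COGS = $2,352 + $3,468 + $6,878 + $3,920 = $16,618
Ending inventory: 53 @ $12 + 105 @ $17 + 13 @ $19 + 22 @ $20 = $3,108

COGS = $16,618; ending inventory = $3,108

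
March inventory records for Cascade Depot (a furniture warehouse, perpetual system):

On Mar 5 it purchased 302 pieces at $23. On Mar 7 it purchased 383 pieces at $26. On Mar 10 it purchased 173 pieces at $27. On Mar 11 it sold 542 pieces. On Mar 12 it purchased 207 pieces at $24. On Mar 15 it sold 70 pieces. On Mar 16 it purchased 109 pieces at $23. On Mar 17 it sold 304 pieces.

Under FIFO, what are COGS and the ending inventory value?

COGS = $22,967; ending inventory = $6,083

Mar 11, 542 sold [FIFO — oldest first]: 302 @ $23 + 240 @ $26 = $13,186
Mar 15, 70 sold [FIFO — oldest first]: 70 @ $26 = $1,820
Mar 17, 304 sold [FIFO — oldest first]: 73 @ $26 + 173 @ $27 + 58 @ $24 = $7,961
Total COGS = $13,186 + $1,820 + $7,961 = $22,967
Ending inventory: 149 @ $24 + 109 @ $23 = $6,083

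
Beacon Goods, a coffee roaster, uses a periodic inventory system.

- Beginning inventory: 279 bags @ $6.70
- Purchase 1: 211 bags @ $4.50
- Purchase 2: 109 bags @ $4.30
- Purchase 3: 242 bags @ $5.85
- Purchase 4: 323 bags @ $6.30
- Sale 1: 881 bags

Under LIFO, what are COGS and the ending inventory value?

COGS = $4,850.80; ending inventory = $1,887.30

Sale 1 (881) [LIFO — newest first]: 323 @ $6.30 + 242 @ $5.85 + 109 @ $4.30 + 207 @ $4.50 = $4,850.80
Ending inventory: 279 @ $6.70 + 4 @ $4.50 = $1,887.30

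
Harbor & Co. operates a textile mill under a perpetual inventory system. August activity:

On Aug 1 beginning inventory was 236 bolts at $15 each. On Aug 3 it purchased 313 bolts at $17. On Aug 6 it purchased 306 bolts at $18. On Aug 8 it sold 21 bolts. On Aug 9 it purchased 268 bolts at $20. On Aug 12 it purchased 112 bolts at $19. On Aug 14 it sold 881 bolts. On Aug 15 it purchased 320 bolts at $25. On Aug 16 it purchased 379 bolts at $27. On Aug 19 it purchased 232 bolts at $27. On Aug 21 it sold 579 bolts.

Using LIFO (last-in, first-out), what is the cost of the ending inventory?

Aug 8, 21 sold [LIFO — newest first]: 21 @ $18 = $378
Aug 14, 881 sold [LIFO — newest first]: 112 @ $19 + 268 @ $20 + 285 @ $18 + 216 @ $17 = $16,290
Aug 21, 579 sold [LIFO — newest first]: 232 @ $27 + 347 @ $27 = $15,633
Total COGS = $378 + $16,290 + $15,633 = $32,301
Ending inventory: 236 @ $15 + 97 @ $17 + 320 @ $25 + 32 @ $27 = $14,053

Ending inventory = $14,053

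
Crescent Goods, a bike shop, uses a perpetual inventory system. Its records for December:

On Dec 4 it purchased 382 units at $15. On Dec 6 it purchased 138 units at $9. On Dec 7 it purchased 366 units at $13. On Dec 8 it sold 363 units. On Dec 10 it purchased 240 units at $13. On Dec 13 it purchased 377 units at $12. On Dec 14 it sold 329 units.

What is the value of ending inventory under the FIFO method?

Ending inventory = $10,166

Dec 8, 363 sold [FIFO — oldest first]: 363 @ $15 = $5,445
Dec 14, 329 sold [FIFO — oldest first]: 19 @ $15 + 138 @ $9 + 172 @ $13 = $3,763
Total COGS = $5,445 + $3,763 = $9,208
Ending inventory: 194 @ $13 + 240 @ $13 + 377 @ $12 = $10,166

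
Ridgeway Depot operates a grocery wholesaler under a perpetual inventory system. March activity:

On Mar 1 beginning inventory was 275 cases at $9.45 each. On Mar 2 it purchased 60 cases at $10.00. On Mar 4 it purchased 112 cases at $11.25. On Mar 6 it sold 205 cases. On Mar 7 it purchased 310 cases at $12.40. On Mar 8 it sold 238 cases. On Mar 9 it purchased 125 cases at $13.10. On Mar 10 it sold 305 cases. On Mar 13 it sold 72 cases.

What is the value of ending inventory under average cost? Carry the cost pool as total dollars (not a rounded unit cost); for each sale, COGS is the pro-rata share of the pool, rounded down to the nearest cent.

Ending inventory = $734.02

After Mar 1: 275 on hand, pool $2,598.75 (≈ $9.4500 each)
After Mar 2: 335 on hand, pool $3,198.75 (≈ $9.5485 each)
After Mar 4: 447 on hand, pool $4,458.75 (≈ $9.9748 each)
Mar 6, sell 205: 205/447 × $4,458.75 → $2,044.84
After Mar 7: 552 on hand, pool $6,257.91 (≈ $11.3368 each)
Mar 8, sell 238: 238/552 × $6,257.91 → $2,698.15
After Mar 9: 439 on hand, pool $5,197.26 (≈ $11.8389 each)
Mar 10, sell 305: 305/439 × $5,197.26 → $3,610.85
Mar 13, sell 72: 72/134 × $1,586.41 → $852.39
Total COGS = $2,044.84 + $2,698.15 + $3,610.85 + $852.39 = $9,206.23
Ending inventory (cost pool remaining) = $734.02
Check: goods available $9,940.25 = COGS $9,206.23 + ending $734.02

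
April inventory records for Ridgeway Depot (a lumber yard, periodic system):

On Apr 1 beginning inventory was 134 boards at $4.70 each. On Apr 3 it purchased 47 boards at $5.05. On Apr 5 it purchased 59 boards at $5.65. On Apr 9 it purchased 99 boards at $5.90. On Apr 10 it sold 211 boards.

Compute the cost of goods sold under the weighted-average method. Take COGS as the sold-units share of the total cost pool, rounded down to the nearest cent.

COGS = $1,110.76

Apr 10, sell 211: 211/339 × $1,784.60 → $1,110.76
Ending inventory (cost pool remaining) = $673.84
Check: goods available $1,784.60 = COGS $1,110.76 + ending $673.84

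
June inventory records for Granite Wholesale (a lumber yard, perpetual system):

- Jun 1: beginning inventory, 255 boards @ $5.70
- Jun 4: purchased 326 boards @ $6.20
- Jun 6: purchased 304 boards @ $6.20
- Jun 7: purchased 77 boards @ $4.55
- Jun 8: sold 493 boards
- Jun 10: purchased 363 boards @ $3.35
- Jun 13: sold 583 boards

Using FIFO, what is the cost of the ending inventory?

Ending inventory = $834.15

Jun 8, 493 sold [FIFO — oldest first]: 255 @ $5.70 + 238 @ $6.20 = $2,929.10
Jun 13, 583 sold [FIFO — oldest first]: 88 @ $6.20 + 304 @ $6.20 + 77 @ $4.55 + 114 @ $3.35 = $3,162.65
Total COGS = $2,929.10 + $3,162.65 = $6,091.75
Ending inventory: 249 @ $3.35 = $834.15
Check: goods available $6,925.90 = COGS $6,091.75 + ending $834.15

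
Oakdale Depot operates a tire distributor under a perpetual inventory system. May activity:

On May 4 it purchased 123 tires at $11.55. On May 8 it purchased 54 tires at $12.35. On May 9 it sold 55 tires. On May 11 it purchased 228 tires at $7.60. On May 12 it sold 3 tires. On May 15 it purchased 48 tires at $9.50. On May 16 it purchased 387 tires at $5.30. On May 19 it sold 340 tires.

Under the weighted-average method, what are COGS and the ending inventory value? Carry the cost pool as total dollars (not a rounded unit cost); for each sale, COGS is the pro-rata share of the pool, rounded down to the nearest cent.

After May 4: 123 on hand, pool $1,420.65 (≈ $11.5500 each)
After May 8: 177 on hand, pool $2,087.55 (≈ $11.7941 each)
May 9, sell 55: 55/177 × $2,087.55 → $648.67
After May 11: 350 on hand, pool $3,171.68 (≈ $9.0619 each)
May 12, sell 3: 3/350 × $3,171.68 → $27.18
After May 15: 395 on hand, pool $3,600.50 (≈ $9.1152 each)
After May 16: 782 on hand, pool $5,651.60 (≈ $7.2271 each)
May 19, sell 340: 340/782 × $5,651.60 → $2,457.21
Total COGS = $648.67 + $27.18 + $2,457.21 = $3,133.06
Ending inventory (cost pool remaining) = $3,194.39

COGS = $3,133.06; ending inventory = $3,194.39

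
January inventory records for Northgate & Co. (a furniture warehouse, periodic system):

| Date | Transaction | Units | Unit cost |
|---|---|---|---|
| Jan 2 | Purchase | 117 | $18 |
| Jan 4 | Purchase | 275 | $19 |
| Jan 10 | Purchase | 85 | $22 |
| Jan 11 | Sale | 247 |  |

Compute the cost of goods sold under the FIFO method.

Jan 11, 247 sold [FIFO — oldest first]: 117 @ $18 + 130 @ $19 = $4,576
Ending inventory: 145 @ $19 + 85 @ $22 = $4,625

COGS = $4,576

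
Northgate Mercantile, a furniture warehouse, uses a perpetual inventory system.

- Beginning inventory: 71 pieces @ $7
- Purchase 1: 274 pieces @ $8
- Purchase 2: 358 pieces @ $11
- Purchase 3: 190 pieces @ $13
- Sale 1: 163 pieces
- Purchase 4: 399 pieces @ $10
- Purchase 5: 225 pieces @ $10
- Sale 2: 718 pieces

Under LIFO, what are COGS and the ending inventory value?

Sale 1 (163) [LIFO — newest first]: 163 @ $13 = $2,119
Sale 2 (718) [LIFO — newest first]: 225 @ $10 + 399 @ $10 + 27 @ $13 + 67 @ $11 = $7,328
Total COGS = $2,119 + $7,328 = $9,447
Ending inventory: 71 @ $7 + 274 @ $8 + 291 @ $11 = $5,890
Check: goods available $15,337 = COGS $9,447 + ending $5,890

COGS = $9,447; ending inventory = $5,890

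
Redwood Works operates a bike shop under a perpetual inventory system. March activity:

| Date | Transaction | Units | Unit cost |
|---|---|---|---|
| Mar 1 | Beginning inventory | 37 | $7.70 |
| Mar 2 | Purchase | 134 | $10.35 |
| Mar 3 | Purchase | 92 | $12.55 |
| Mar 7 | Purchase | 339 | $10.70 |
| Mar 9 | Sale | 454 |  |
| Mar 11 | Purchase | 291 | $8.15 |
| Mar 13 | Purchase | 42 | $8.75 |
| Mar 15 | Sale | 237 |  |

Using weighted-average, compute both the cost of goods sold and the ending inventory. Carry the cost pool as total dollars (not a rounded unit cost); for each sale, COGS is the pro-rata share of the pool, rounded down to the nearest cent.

COGS = $6,998.48; ending inventory = $2,194.37

After Mar 1: 37 on hand, pool $284.90 (≈ $7.7000 each)
After Mar 2: 171 on hand, pool $1,671.80 (≈ $9.7766 each)
After Mar 3: 263 on hand, pool $2,826.40 (≈ $10.7468 each)
After Mar 7: 602 on hand, pool $6,453.70 (≈ $10.7204 each)
Mar 9, sell 454: 454/602 × $6,453.70 → $4,867.07
After Mar 11: 439 on hand, pool $3,958.28 (≈ $9.0166 each)
After Mar 13: 481 on hand, pool $4,325.78 (≈ $8.9933 each)
Mar 15, sell 237: 237/481 × $4,325.78 → $2,131.41
Total COGS = $4,867.07 + $2,131.41 = $6,998.48
Ending inventory (cost pool remaining) = $2,194.37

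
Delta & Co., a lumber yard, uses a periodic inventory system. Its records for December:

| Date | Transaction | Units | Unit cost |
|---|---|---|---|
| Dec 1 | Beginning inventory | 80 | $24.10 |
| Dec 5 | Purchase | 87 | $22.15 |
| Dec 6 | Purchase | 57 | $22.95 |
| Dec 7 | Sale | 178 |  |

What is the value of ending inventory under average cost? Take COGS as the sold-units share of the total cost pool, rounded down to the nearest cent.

Dec 7, sell 178: 178/224 × $5,163.20 → $4,102.90
Ending inventory (cost pool remaining) = $1,060.30

Ending inventory = $1,060.30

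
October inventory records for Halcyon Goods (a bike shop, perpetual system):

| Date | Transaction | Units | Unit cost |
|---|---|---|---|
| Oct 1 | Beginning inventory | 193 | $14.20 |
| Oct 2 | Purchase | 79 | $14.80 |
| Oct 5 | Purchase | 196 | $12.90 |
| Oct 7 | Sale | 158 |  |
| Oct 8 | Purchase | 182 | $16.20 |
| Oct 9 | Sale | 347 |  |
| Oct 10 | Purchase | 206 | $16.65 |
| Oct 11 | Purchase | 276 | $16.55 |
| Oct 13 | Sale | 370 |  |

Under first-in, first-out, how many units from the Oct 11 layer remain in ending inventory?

257

Oct 7, 158 sold [FIFO — oldest first]: 158 @ $14.20 = $2,243.60
Oct 9, 347 sold [FIFO — oldest first]: 35 @ $14.20 + 79 @ $14.80 + 196 @ $12.90 + 37 @ $16.20 = $4,794.00
Oct 13, 370 sold [FIFO — oldest first]: 145 @ $16.20 + 206 @ $16.65 + 19 @ $16.55 = $6,093.35
Total COGS = $2,243.60 + $4,794.00 + $6,093.35 = $13,130.95
Ending inventory: 257 @ $16.55 = $4,253.35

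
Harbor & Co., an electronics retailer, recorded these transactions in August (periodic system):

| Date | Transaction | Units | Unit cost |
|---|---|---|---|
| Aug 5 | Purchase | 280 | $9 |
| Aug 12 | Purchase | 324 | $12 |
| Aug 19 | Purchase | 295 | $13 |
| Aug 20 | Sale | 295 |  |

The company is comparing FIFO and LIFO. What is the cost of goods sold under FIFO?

FIFO COGS: 280 @ $9 + 15 @ $12 = $2,700
LIFO COGS: 295 @ $13 = $3,835

COGS = $2,700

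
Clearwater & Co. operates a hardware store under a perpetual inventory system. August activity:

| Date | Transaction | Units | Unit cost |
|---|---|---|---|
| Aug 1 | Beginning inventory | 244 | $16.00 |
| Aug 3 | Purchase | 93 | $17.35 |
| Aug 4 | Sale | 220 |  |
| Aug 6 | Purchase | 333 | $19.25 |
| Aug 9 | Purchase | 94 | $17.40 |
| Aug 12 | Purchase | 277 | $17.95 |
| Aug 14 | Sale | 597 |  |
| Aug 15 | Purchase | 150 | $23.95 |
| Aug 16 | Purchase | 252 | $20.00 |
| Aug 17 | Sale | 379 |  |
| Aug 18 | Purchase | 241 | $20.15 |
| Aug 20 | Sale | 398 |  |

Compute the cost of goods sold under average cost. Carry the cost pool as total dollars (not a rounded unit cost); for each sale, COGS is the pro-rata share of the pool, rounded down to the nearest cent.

After Aug 1: 244 on hand, pool $3,904.00 (≈ $16.0000 each)
After Aug 3: 337 on hand, pool $5,517.55 (≈ $16.3726 each)
Aug 4, sell 220: 220/337 × $5,517.55 → $3,601.96
After Aug 6: 450 on hand, pool $8,325.84 (≈ $18.5019 each)
After Aug 9: 544 on hand, pool $9,961.44 (≈ $18.3115 each)
After Aug 12: 821 on hand, pool $14,933.59 (≈ $18.1895 each)
Aug 14, sell 597: 597/821 × $14,933.59 → $10,859.13
After Aug 15: 374 on hand, pool $7,666.96 (≈ $20.4999 each)
After Aug 16: 626 on hand, pool $12,706.96 (≈ $20.2987 each)
Aug 17, sell 379: 379/626 × $12,706.96 → $7,693.19
After Aug 18: 488 on hand, pool $9,869.92 (≈ $20.2252 each)
Aug 20, sell 398: 398/488 × $9,869.92 → $8,049.64
Total COGS = $3,601.96 + $10,859.13 + $7,693.19 + $8,049.64 = $30,203.92
Ending inventory (cost pool remaining) = $1,820.28

COGS = $30,203.92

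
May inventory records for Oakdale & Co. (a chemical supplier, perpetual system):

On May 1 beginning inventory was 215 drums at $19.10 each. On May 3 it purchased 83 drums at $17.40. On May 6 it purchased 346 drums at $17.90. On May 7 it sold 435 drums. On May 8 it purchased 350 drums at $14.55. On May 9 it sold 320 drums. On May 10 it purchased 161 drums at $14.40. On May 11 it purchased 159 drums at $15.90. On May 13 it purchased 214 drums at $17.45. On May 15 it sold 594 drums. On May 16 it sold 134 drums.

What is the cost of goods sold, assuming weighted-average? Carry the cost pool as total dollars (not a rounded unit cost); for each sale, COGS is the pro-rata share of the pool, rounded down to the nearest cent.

After May 1: 215 on hand, pool $4,106.50 (≈ $19.1000 each)
After May 3: 298 on hand, pool $5,550.70 (≈ $18.6265 each)
After May 6: 644 on hand, pool $11,744.10 (≈ $18.2362 each)
May 7, sell 435: 435/644 × $11,744.10 → $7,932.73
After May 8: 559 on hand, pool $8,903.87 (≈ $15.9282 each)
May 9, sell 320: 320/559 × $8,903.87 → $5,097.02
After May 10: 400 on hand, pool $6,125.25 (≈ $15.3131 each)
After May 11: 559 on hand, pool $8,653.35 (≈ $15.4801 each)
After May 13: 773 on hand, pool $12,387.65 (≈ $16.0254 each)
May 15, sell 594: 594/773 × $12,387.65 → $9,519.09
May 16, sell 134: 134/179 × $2,868.56 → $2,147.41
Total COGS = $7,932.73 + $5,097.02 + $9,519.09 + $2,147.41 = $24,696.25
Ending inventory (cost pool remaining) = $721.15
Check: goods available $25,417.40 = COGS $24,696.25 + ending $721.15

COGS = $24,696.25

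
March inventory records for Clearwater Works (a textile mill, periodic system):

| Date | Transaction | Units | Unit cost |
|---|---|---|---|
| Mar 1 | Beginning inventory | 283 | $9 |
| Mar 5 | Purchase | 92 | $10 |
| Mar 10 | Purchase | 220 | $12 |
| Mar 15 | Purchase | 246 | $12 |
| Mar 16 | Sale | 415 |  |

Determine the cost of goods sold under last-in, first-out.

Mar 16, 415 sold [LIFO — newest first]: 246 @ $12 + 169 @ $12 = $4,980
Ending inventory: 283 @ $9 + 92 @ $10 + 51 @ $12 = $4,079

COGS = $4,980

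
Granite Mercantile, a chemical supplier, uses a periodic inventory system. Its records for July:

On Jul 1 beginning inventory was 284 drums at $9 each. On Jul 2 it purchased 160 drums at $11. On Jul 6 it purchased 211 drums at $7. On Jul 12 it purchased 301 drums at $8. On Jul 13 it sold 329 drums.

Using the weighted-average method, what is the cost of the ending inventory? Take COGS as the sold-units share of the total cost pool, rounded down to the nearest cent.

Ending inventory = $5,378.69

Jul 13, sell 329: 329/956 × $8,201.00 → $2,822.31
Ending inventory (cost pool remaining) = $5,378.69
Check: goods available $8,201.00 = COGS $2,822.31 + ending $5,378.69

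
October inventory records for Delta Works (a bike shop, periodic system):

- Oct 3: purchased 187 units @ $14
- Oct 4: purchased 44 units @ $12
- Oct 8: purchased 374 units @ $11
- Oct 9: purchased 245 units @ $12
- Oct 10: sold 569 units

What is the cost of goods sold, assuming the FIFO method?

COGS = $6,864

Oct 10, 569 sold [FIFO — oldest first]: 187 @ $14 + 44 @ $12 + 338 @ $11 = $6,864
Ending inventory: 36 @ $11 + 245 @ $12 = $3,336
Check: goods available $10,200 = COGS $6,864 + ending $3,336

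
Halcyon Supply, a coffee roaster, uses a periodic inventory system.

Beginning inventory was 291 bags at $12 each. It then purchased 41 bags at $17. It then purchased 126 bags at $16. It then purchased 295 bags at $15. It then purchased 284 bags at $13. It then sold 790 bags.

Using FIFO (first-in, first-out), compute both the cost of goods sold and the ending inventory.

COGS = $11,111; ending inventory = $3,211

Sale 1 (790) [FIFO — oldest first]: 291 @ $12 + 41 @ $17 + 126 @ $16 + 295 @ $15 + 37 @ $13 = $11,111
Ending inventory: 247 @ $13 = $3,211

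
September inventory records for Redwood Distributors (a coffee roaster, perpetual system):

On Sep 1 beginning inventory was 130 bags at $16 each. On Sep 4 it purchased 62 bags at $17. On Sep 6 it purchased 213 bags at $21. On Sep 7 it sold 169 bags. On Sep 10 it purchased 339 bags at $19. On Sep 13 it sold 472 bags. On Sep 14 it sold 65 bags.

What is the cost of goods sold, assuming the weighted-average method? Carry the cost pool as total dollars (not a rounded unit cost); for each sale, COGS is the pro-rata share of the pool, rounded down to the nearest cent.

After Sep 1: 130 on hand, pool $2,080.00 (≈ $16.0000 each)
After Sep 4: 192 on hand, pool $3,134.00 (≈ $16.3229 each)
After Sep 6: 405 on hand, pool $7,607.00 (≈ $18.7827 each)
Sep 7, sell 169: 169/405 × $7,607.00 → $3,174.27
After Sep 10: 575 on hand, pool $10,873.73 (≈ $18.9108 each)
Sep 13, sell 472: 472/575 × $10,873.73 → $8,925.91
Sep 14, sell 65: 65/103 × $1,947.82 → $1,229.20
Total COGS = $3,174.27 + $8,925.91 + $1,229.20 = $13,329.38
Ending inventory (cost pool remaining) = $718.62

COGS = $13,329.38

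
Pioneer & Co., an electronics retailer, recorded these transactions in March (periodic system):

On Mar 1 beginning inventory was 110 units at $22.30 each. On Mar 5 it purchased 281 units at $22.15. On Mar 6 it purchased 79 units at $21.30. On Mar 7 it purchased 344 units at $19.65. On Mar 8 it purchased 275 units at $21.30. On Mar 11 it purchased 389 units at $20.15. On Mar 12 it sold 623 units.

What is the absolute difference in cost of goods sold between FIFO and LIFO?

FIFO COGS: 110 @ $22.30 + 281 @ $22.15 + 79 @ $21.30 + 153 @ $19.65 = $13,366.30
LIFO COGS: 389 @ $20.15 + 234 @ $21.30 = $12,822.55
Difference = |$13,366.30 − $12,822.55| = $543.75

$543.75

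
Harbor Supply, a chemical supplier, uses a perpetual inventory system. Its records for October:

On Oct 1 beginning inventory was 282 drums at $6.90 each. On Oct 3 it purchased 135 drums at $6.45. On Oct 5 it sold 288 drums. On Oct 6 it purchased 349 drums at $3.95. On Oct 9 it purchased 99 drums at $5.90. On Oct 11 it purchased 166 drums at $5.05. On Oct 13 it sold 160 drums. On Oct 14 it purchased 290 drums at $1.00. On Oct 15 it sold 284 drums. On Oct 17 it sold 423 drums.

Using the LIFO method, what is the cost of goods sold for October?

COGS = $4,871.25

Oct 5, 288 sold [LIFO — newest first]: 135 @ $6.45 + 153 @ $6.90 = $1,926.45
Oct 13, 160 sold [LIFO — newest first]: 160 @ $5.05 = $808.00
Oct 15, 284 sold [LIFO — newest first]: 284 @ $1.00 = $284.00
Oct 17, 423 sold [LIFO — newest first]: 6 @ $1.00 + 6 @ $5.05 + 99 @ $5.90 + 312 @ $3.95 = $1,852.80
Total COGS = $1,926.45 + $808.00 + $284.00 + $1,852.80 = $4,871.25
Ending inventory: 129 @ $6.90 + 37 @ $3.95 = $1,036.25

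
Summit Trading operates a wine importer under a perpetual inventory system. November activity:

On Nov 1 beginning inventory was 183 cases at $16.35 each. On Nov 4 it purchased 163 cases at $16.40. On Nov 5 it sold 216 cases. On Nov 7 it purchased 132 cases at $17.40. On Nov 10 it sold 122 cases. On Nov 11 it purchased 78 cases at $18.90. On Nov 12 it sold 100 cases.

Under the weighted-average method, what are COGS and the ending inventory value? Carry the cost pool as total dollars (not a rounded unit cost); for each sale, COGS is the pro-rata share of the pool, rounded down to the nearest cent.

COGS = $7,358.30; ending inventory = $2,077.95

After Nov 1: 183 on hand, pool $2,992.05 (≈ $16.3500 each)
After Nov 4: 346 on hand, pool $5,665.25 (≈ $16.3736 each)
Nov 5, sell 216: 216/346 × $5,665.25 → $3,536.68
After Nov 7: 262 on hand, pool $4,425.37 (≈ $16.8907 each)
Nov 10, sell 122: 122/262 × $4,425.37 → $2,060.66
After Nov 11: 218 on hand, pool $3,838.91 (≈ $17.6097 each)
Nov 12, sell 100: 100/218 × $3,838.91 → $1,760.96
Total COGS = $3,536.68 + $2,060.66 + $1,760.96 = $7,358.30
Ending inventory (cost pool remaining) = $2,077.95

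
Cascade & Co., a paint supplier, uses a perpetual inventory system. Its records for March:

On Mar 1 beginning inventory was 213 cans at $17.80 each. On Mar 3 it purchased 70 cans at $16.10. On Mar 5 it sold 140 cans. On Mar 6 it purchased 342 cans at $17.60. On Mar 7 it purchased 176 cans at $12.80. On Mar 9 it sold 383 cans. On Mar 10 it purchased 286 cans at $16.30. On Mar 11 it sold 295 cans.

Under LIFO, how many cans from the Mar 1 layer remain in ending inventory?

Mar 5, 140 sold [LIFO — newest first]: 70 @ $16.10 + 70 @ $17.80 = $2,373.00
Mar 9, 383 sold [LIFO — newest first]: 176 @ $12.80 + 207 @ $17.60 = $5,896.00
Mar 11, 295 sold [LIFO — newest first]: 286 @ $16.30 + 9 @ $17.60 = $4,820.20
Total COGS = $2,373.00 + $5,896.00 + $4,820.20 = $13,089.20
Ending inventory: 143 @ $17.80 + 126 @ $17.60 = $4,763.00

143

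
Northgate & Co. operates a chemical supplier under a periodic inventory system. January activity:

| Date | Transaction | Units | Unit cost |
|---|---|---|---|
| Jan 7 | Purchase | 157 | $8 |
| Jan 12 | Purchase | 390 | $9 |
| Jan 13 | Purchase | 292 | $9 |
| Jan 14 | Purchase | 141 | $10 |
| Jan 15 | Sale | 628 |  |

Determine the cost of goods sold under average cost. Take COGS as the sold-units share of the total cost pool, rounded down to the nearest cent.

Jan 15, sell 628: 628/980 × $8,804.00 → $5,641.74
Ending inventory (cost pool remaining) = $3,162.26

COGS = $5,641.74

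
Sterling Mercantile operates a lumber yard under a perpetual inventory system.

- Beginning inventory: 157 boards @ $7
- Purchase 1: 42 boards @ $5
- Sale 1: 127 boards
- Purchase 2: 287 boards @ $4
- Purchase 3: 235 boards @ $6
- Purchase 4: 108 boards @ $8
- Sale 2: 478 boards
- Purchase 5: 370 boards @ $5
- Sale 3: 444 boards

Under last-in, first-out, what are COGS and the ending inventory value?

Sale 1 (127) [LIFO — newest first]: 42 @ $5 + 85 @ $7 = $805
Sale 2 (478) [LIFO — newest first]: 108 @ $8 + 235 @ $6 + 135 @ $4 = $2,814
Sale 3 (444) [LIFO — newest first]: 370 @ $5 + 74 @ $4 = $2,146
Total COGS = $805 + $2,814 + $2,146 = $5,765
Ending inventory: 72 @ $7 + 78 @ $4 = $816

COGS = $5,765; ending inventory = $816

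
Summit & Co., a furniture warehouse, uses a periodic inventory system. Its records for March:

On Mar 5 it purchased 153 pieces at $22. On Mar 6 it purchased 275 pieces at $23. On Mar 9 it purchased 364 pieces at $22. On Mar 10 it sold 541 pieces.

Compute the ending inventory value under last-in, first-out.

Ending inventory = $5,620

Mar 10, 541 sold [LIFO — newest first]: 364 @ $22 + 177 @ $23 = $12,079
Ending inventory: 153 @ $22 + 98 @ $23 = $5,620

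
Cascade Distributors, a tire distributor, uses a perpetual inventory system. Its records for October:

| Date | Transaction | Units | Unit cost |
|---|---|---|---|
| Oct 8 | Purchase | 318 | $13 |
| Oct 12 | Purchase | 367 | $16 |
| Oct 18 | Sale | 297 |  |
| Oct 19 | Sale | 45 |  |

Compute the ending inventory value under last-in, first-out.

Oct 18, 297 sold [LIFO — newest first]: 297 @ $16 = $4,752
Oct 19, 45 sold [LIFO — newest first]: 45 @ $16 = $720
Total COGS = $4,752 + $720 = $5,472
Ending inventory: 318 @ $13 + 25 @ $16 = $4,534
Check: goods available $10,006 = COGS $5,472 + ending $4,534

Ending inventory = $4,534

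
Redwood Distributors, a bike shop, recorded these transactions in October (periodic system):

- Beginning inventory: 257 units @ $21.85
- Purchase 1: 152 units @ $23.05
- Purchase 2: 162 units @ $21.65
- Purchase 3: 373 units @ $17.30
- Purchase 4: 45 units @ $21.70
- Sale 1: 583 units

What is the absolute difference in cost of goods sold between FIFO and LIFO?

$1,828.10

FIFO COGS: 257 @ $21.85 + 152 @ $23.05 + 162 @ $21.65 + 12 @ $17.30 = $12,833.95
LIFO COGS: 45 @ $21.70 + 373 @ $17.30 + 162 @ $21.65 + 3 @ $23.05 = $11,005.85
Difference = |$12,833.95 − $11,005.85| = $1,828.10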